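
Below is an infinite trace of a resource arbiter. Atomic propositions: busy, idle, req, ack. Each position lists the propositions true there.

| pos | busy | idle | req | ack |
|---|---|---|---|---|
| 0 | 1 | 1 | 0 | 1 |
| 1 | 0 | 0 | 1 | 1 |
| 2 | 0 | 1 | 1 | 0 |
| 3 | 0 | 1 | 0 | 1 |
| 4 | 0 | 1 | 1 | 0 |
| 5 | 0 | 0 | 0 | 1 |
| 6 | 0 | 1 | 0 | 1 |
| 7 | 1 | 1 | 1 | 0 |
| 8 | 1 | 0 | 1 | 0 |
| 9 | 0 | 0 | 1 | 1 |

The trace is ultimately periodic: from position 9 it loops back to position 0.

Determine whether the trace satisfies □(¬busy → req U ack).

¬busy → req U ack holds at every position 0..9, and those are all positions ever visited, so □(¬busy → req U ack) holds.
Positions where ¬busy holds: 1, 2, 3, 4, 5, 6, 9.
Check req U ack at each: 1→ok, 2→ok, 3→ok, 4→ok, 5→ok, 6→ok, 9→ok.

Satisfied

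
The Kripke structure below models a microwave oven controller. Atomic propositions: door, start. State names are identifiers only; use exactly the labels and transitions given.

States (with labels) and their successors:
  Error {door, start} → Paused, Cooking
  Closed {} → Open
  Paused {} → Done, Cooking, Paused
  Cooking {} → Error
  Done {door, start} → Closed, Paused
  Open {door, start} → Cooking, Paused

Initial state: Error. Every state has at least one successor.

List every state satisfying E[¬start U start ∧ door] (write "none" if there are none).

States satisfying ¬start: {Closed, Paused, Cooking}.
States satisfying start ∧ door: {Error, Done, Open}.
States satisfying E[¬start U start ∧ door]: {Error, Closed, Paused, Cooking, Done, Open}.

{Error, Closed, Paused, Cooking, Done, Open}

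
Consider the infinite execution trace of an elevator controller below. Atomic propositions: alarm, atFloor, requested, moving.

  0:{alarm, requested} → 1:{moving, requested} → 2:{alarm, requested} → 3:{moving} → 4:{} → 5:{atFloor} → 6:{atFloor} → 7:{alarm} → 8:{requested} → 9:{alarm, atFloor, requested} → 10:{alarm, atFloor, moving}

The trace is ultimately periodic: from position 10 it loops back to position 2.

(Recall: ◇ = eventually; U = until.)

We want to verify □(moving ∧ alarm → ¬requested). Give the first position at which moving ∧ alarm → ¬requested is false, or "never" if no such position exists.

never

moving ∧ alarm → ¬requested holds at every position 0..10, and those are all the positions the trace ever visits, so the invariant □(moving ∧ alarm → ¬requested) is never violated.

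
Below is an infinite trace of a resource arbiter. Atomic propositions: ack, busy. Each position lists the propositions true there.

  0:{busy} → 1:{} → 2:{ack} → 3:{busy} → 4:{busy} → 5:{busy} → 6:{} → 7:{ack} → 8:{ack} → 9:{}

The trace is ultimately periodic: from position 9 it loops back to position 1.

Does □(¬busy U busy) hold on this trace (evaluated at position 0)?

¬busy U busy holds at every position 0..9, and those are all positions ever visited, so □(¬busy U busy) holds.

Holds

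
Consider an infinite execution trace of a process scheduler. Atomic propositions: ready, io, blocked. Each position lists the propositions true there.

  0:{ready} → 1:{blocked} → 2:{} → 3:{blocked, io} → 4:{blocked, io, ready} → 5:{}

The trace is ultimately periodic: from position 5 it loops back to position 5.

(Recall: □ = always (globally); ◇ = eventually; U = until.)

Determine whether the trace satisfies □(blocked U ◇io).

blocked U ◇io must hold at every position from 0 onward. It fails at position 5, so □(blocked U ◇io) is false.

No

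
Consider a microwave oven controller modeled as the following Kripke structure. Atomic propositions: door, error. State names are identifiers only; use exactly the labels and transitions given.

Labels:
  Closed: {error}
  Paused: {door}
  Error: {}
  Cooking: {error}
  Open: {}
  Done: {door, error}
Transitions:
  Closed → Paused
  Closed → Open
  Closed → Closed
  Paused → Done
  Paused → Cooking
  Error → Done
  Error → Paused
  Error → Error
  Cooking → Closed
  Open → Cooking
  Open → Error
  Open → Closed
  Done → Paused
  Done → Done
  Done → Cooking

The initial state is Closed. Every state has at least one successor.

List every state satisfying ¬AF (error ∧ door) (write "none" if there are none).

States satisfying error ∧ door: {Done}.
States satisfying AF (error ∧ door): {Done}.
States satisfying ¬AF (error ∧ door): {Closed, Paused, Error, Cooking, Open}.

{Closed, Paused, Error, Cooking, Open}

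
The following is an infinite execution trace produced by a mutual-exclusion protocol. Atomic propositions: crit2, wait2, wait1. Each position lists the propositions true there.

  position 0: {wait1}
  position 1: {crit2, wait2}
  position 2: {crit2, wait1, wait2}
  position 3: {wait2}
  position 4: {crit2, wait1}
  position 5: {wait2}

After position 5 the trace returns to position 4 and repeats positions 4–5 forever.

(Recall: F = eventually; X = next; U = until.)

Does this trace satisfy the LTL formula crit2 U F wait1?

Walking from position 0: F wait1 first holds at position 0, and crit2 holds at every earlier position along the way, so crit2 U F wait1 holds.

Yes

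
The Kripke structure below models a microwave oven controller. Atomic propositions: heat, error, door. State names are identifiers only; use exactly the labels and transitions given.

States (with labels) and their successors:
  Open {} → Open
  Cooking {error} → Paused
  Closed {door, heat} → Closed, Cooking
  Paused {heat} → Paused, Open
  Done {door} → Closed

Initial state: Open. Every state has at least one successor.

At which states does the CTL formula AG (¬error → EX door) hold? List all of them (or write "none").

none

States satisfying ¬error → EX door: {Cooking, Closed, Done}.
States satisfying AG (¬error → EX door): ∅.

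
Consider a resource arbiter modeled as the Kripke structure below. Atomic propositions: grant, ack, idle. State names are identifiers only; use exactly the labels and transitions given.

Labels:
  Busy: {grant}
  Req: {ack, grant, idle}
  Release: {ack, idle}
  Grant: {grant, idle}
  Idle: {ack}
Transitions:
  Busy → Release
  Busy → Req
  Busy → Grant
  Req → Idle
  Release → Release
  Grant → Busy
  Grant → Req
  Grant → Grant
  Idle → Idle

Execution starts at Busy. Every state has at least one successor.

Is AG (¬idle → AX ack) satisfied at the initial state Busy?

States satisfying ¬idle → AX ack: {Req, Release, Grant, Idle}.
States satisfying AG (¬idle → AX ack): {Req, Release, Idle}.
Busy is reachable from Busy and violates ¬idle → AX ack, so AG fails at Busy.
Busy ∉ Sat(AG (¬idle → AX ack)).

Does not hold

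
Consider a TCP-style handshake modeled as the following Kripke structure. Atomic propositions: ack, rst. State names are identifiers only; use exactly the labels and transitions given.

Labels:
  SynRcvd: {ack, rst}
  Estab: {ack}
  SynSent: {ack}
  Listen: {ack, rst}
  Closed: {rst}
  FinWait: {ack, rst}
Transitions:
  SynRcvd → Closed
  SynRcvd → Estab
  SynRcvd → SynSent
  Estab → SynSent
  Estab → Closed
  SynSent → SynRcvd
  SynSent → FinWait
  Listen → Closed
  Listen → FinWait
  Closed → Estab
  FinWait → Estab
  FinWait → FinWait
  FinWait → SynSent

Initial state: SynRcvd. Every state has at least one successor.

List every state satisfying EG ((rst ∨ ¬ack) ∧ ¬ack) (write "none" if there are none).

States satisfying (rst ∨ ¬ack) ∧ ¬ack: {Closed}.
States satisfying EG ((rst ∨ ¬ack) ∧ ¬ack): ∅.

none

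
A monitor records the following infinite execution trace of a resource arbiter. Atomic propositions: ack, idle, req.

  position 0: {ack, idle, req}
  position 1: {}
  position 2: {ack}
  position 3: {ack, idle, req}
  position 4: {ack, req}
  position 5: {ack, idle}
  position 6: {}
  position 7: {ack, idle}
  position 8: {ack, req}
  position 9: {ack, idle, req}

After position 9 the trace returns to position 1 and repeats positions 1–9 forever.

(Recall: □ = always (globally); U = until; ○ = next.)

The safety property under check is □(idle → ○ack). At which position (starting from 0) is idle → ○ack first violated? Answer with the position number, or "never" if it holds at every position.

At position 0 the labels are {ack, idle, req} and the next position 1 has {}, so idle → ○ack is false there. This is the first violation.

0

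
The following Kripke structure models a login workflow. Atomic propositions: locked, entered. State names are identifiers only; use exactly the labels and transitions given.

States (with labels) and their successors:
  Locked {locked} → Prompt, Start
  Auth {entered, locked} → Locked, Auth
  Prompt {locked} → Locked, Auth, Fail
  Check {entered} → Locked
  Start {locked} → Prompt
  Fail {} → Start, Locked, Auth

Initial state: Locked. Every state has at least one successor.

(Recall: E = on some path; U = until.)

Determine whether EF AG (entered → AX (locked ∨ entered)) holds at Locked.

States satisfying AG (entered → AX (locked ∨ entered)): {Locked, Auth, Prompt, Check, Start, Fail}.
States satisfying EF AG (entered → AX (locked ∨ entered)): {Locked, Auth, Prompt, Check, Start, Fail}.
Some path from Locked reaches a state where AG (entered → AX (locked ∨ entered)) holds.
Locked ∈ Sat(EF AG (entered → AX (locked ∨ entered))).

Satisfied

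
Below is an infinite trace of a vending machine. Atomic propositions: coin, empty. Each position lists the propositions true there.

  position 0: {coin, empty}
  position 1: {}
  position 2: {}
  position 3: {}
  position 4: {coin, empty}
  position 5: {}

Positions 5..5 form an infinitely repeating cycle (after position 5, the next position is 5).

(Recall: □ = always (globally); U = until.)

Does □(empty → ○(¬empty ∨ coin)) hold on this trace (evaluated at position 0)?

empty → ○(¬empty ∨ coin) holds at every position 0..5, and those are all positions ever visited, so □(empty → ○(¬empty ∨ coin)) holds.
Positions where empty holds: 0, 4.
Check ○(¬empty ∨ coin) at each: 0→ok, 4→ok.

Yes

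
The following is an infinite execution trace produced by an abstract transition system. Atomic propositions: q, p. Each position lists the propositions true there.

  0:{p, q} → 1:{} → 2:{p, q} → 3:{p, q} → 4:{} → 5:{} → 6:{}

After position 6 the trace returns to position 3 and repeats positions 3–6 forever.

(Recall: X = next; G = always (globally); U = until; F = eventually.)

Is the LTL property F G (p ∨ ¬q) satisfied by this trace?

Yes

G (p ∨ ¬q) holds at position 0, which is reachable from 0, so F G (p ∨ ¬q) holds.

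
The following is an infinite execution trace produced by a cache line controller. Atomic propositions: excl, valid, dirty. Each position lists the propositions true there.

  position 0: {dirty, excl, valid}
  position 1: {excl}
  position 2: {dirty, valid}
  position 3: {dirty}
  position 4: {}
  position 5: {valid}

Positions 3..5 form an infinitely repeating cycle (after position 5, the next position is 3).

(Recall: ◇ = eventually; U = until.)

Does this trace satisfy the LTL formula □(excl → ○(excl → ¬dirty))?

excl → ○(excl → ¬dirty) holds at every position 0..5, and those are all positions ever visited, so □(excl → ○(excl → ¬dirty)) holds.
Positions where excl holds: 0, 1.
Check ○(excl → ¬dirty) at each: 0→ok, 1→ok.

Holds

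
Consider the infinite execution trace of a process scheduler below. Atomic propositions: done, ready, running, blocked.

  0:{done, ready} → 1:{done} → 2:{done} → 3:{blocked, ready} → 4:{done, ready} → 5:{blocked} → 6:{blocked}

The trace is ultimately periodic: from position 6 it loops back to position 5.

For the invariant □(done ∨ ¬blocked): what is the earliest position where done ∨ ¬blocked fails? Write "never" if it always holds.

3

Check done ∨ ¬blocked at each position in order: 0 ✓, 1 ✓, 2 ✓.
At position 3 the labels are {blocked, ready}, so done ∨ ¬blocked is false there. This is the first violation.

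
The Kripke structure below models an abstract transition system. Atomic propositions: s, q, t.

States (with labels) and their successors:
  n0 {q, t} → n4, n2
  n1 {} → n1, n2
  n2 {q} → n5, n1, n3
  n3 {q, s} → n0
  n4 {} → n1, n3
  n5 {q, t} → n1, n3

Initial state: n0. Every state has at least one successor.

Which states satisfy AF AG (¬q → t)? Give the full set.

States satisfying AG (¬q → t): ∅.
States satisfying AF AG (¬q → t): ∅.

none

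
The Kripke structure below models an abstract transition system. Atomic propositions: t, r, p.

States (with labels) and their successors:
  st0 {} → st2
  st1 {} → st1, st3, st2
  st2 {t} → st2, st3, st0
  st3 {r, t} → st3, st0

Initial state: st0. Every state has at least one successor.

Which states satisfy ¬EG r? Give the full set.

States satisfying r: {st3}.
States satisfying EG r: {st3}.
States satisfying ¬EG r: {st0, st1, st2}.

{st0, st1, st2}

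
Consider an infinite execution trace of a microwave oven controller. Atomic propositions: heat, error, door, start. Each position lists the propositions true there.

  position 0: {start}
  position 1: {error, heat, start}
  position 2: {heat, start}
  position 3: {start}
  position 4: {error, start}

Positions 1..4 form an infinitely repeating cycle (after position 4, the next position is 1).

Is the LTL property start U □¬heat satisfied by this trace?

□¬heat never holds along the trace, so start U □¬heat is false.

Does not hold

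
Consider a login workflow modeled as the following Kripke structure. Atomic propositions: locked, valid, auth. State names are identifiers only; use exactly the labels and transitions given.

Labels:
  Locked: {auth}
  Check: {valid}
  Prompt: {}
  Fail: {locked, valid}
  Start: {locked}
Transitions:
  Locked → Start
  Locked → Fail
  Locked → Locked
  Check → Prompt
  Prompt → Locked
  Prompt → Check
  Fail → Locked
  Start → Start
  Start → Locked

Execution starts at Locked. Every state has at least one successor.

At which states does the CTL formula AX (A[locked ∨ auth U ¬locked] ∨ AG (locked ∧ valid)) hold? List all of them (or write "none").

{Check, Prompt, Fail}

States satisfying A[locked ∨ auth U ¬locked] ∨ AG (locked ∧ valid): {Locked, Check, Prompt, Fail}.
States satisfying AX (A[locked ∨ auth U ¬locked] ∨ AG (locked ∧ valid)): {Check, Prompt, Fail}.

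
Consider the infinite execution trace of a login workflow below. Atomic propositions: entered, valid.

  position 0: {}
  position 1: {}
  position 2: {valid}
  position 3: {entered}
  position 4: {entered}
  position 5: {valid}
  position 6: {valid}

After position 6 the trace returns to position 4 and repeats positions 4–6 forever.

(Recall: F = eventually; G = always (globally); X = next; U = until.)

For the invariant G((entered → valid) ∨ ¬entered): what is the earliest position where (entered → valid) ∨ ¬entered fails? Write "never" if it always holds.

3

Check (entered → valid) ∨ ¬entered at each position in order: 0 ✓, 1 ✓, 2 ✓.
At position 3 the labels are {entered}, so (entered → valid) ∨ ¬entered is false there. This is the first violation.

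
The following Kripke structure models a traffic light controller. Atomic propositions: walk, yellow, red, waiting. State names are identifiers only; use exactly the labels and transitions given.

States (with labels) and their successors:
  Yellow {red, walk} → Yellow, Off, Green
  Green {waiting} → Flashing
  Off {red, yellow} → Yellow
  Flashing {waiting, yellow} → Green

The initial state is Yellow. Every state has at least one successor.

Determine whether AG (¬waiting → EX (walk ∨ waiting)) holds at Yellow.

Holds

States satisfying ¬waiting → EX (walk ∨ waiting): {Yellow, Green, Off, Flashing}.
States satisfying AG (¬waiting → EX (walk ∨ waiting)): {Yellow, Green, Off, Flashing}.
Every state reachable from Yellow satisfies ¬waiting → EX (walk ∨ waiting).
Yellow ∈ Sat(AG (¬waiting → EX (walk ∨ waiting))).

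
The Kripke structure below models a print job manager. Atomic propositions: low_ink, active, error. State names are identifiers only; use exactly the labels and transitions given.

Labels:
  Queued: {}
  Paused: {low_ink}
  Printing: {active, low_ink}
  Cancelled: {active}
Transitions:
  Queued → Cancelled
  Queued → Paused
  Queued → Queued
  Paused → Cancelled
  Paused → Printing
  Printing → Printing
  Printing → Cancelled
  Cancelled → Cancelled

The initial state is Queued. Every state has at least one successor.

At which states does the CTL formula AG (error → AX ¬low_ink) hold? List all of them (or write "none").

{Queued, Paused, Printing, Cancelled}

States satisfying error → AX ¬low_ink: {Queued, Paused, Printing, Cancelled}.
States satisfying AG (error → AX ¬low_ink): {Queued, Paused, Printing, Cancelled}.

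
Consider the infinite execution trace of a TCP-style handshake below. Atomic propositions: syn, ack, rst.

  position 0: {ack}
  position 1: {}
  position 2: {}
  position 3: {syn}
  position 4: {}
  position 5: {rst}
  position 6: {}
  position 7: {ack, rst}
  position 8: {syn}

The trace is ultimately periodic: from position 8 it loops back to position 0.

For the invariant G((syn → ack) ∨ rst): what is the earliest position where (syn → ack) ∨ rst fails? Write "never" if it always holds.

3

Check (syn → ack) ∨ rst at each position in order: 0 ✓, 1 ✓, 2 ✓.
At position 3 the labels are {syn}, so (syn → ack) ∨ rst is false there. This is the first violation.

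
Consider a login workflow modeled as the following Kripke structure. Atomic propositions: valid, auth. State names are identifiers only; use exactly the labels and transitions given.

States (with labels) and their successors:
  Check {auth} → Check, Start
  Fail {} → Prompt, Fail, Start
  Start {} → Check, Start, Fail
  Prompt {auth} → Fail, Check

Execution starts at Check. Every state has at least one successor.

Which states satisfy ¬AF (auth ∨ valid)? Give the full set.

States satisfying auth ∨ valid: {Check, Prompt}.
States satisfying AF (auth ∨ valid): {Check, Prompt}.
States satisfying ¬AF (auth ∨ valid): {Fail, Start}.

{Fail, Start}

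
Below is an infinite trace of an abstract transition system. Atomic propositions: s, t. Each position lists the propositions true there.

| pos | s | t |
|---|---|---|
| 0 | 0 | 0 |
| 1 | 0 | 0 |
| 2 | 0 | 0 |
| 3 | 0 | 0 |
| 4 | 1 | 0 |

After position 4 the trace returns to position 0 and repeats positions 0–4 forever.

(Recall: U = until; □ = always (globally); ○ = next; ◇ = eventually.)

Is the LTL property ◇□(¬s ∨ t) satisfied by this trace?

□(¬s ∨ t) is false at every position 0..4, so it never becomes true and ◇□(¬s ∨ t) fails.

Violated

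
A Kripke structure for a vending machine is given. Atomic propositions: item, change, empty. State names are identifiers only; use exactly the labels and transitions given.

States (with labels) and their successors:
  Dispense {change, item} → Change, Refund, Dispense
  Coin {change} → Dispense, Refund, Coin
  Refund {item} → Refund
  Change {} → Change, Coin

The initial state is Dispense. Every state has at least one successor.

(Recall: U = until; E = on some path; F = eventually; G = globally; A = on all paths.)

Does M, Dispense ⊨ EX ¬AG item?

States satisfying ¬AG item: {Dispense, Coin, Change}.
States satisfying EX ¬AG item: {Dispense, Coin, Change}.
Dispense ∈ Sat(EX ¬AG item).

Yes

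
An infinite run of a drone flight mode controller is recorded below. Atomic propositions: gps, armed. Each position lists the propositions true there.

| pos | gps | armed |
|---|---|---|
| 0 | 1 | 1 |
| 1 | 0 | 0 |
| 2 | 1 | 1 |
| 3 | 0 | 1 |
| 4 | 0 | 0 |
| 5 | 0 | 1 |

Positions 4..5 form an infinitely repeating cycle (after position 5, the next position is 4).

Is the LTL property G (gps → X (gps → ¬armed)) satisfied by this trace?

Yes

gps → X (gps → ¬armed) holds at every position 0..5, and those are all positions ever visited, so G (gps → X (gps → ¬armed)) holds.
Positions where gps holds: 0, 2.
Check X (gps → ¬armed) at each: 0→ok, 2→ok.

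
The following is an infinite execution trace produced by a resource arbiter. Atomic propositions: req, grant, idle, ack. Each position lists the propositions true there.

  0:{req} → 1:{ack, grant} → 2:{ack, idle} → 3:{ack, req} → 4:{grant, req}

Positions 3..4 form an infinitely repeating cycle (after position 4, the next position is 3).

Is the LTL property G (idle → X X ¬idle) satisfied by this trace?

idle → X X ¬idle holds at every position 0..4, and those are all positions ever visited, so G (idle → X X ¬idle) holds.
Positions where idle holds: 2.
Check X X ¬idle at each: 2→ok.

Satisfied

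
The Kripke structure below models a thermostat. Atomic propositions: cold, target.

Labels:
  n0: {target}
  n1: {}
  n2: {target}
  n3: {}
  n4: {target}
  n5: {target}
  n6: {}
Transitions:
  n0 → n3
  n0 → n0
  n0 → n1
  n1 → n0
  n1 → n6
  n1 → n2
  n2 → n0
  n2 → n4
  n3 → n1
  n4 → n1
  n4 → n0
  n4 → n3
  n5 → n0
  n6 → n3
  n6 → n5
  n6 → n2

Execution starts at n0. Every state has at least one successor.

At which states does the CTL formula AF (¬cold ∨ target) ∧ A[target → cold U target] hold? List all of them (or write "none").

{n0, n2, n4, n5}

States satisfying ¬cold ∨ target: {n0, n1, n2, n3, n4, n5, n6}.
States satisfying AF (¬cold ∨ target): {n0, n1, n2, n3, n4, n5, n6}.
States satisfying target → cold: {n1, n3, n6}.
States satisfying target: {n0, n2, n4, n5}.
States satisfying A[target → cold U target]: {n0, n2, n4, n5}.
States satisfying AF (¬cold ∨ target) ∧ A[target → cold U target]: {n0, n2, n4, n5}.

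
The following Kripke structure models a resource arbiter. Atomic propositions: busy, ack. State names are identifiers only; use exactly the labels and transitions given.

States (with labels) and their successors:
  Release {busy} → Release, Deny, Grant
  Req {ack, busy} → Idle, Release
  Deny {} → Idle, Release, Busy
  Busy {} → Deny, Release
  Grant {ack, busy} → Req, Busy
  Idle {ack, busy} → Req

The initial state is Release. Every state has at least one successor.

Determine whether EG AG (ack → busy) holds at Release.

Satisfied

States satisfying AG (ack → busy): {Release, Req, Deny, Busy, Grant, Idle}.
States satisfying EG AG (ack → busy): {Release, Req, Deny, Busy, Grant, Idle}.
Release ∈ Sat(EG AG (ack → busy)).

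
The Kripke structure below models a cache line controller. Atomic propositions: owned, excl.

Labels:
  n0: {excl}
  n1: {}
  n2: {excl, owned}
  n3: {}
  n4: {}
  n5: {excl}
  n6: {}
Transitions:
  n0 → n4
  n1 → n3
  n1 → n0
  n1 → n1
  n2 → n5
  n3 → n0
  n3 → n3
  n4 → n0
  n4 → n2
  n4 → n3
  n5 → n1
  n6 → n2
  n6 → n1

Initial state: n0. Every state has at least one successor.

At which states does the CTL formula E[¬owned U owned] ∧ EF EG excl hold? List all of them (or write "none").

none

States satisfying ¬owned: {n0, n1, n3, n4, n5, n6}.
States satisfying owned: {n2}.
States satisfying E[¬owned U owned]: {n0, n1, n2, n3, n4, n5, n6}.
States satisfying EG excl: ∅.
States satisfying EF EG excl: ∅.
States satisfying E[¬owned U owned] ∧ EF EG excl: ∅.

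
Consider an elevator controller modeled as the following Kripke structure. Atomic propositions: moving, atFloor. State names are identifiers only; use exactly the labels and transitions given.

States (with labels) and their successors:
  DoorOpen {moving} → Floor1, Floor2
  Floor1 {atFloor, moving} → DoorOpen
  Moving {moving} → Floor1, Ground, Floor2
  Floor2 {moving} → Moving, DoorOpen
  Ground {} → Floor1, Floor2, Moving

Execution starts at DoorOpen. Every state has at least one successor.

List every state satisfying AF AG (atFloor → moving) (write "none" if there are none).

States satisfying AG (atFloor → moving): {DoorOpen, Floor1, Moving, Floor2, Ground}.
States satisfying AF AG (atFloor → moving): {DoorOpen, Floor1, Moving, Floor2, Ground}.

{DoorOpen, Floor1, Moving, Floor2, Ground}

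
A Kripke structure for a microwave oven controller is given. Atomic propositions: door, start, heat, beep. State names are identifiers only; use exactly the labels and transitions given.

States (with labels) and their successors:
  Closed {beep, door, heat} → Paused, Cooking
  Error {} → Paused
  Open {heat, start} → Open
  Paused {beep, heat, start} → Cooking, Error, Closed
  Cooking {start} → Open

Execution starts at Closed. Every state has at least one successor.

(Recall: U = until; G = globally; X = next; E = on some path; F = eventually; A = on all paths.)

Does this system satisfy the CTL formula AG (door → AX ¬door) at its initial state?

Holds

States satisfying door → AX ¬door: {Closed, Error, Open, Paused, Cooking}.
States satisfying AG (door → AX ¬door): {Closed, Error, Open, Paused, Cooking}.
Every state reachable from Closed satisfies door → AX ¬door.
Closed ∈ Sat(AG (door → AX ¬door)).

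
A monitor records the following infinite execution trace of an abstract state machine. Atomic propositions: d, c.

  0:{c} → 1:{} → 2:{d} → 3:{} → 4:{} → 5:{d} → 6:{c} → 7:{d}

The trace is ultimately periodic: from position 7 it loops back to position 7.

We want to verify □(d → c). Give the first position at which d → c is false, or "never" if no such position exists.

Check d → c at each position in order: 0 ✓, 1 ✓.
At position 2 the labels are {d}, so d → c is false there. This is the first violation.

2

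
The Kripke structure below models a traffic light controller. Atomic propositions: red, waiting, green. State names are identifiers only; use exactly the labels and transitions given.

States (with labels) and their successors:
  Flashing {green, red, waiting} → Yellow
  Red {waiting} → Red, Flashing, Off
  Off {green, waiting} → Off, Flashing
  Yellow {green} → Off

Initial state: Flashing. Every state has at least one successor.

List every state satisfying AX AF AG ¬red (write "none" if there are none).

none

States satisfying AF AG ¬red: ∅.
States satisfying AX AF AG ¬red: ∅.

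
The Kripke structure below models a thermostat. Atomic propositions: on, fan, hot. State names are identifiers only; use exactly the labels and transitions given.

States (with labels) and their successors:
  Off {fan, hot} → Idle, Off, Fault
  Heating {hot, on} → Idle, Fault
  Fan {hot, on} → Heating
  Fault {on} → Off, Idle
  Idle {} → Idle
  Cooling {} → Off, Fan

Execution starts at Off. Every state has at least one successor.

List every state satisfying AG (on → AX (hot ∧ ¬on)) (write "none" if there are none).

{Idle}

States satisfying on → AX (hot ∧ ¬on): {Off, Idle, Cooling}.
States satisfying AG (on → AX (hot ∧ ¬on)): {Idle}.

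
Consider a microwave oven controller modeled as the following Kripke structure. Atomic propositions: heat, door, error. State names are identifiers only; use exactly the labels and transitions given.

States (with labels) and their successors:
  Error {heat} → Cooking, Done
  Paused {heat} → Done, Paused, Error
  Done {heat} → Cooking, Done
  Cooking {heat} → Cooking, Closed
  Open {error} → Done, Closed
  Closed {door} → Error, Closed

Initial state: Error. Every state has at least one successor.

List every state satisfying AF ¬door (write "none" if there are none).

States satisfying ¬door: {Error, Paused, Done, Cooking, Open}.
States satisfying AF ¬door: {Error, Paused, Done, Cooking, Open}.

{Error, Paused, Done, Cooking, Open}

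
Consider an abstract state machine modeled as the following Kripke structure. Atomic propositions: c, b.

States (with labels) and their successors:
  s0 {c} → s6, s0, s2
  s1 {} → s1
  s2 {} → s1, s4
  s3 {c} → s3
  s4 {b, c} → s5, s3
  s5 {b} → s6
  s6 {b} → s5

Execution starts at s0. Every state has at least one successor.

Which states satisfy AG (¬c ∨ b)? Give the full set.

States satisfying ¬c ∨ b: {s1, s2, s4, s5, s6}.
States satisfying AG (¬c ∨ b): {s1, s5, s6}.

{s1, s5, s6}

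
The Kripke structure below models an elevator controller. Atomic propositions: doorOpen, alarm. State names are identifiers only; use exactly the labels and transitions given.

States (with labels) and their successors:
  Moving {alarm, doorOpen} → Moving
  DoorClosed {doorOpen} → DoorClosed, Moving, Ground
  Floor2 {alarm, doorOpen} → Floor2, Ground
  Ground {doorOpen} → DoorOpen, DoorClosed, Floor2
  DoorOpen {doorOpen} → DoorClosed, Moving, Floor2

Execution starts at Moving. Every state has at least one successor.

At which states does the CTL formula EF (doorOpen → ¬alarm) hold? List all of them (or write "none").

States satisfying doorOpen → ¬alarm: {DoorClosed, Ground, DoorOpen}.
States satisfying EF (doorOpen → ¬alarm): {DoorClosed, Floor2, Ground, DoorOpen}.

{DoorClosed, Floor2, Ground, DoorOpen}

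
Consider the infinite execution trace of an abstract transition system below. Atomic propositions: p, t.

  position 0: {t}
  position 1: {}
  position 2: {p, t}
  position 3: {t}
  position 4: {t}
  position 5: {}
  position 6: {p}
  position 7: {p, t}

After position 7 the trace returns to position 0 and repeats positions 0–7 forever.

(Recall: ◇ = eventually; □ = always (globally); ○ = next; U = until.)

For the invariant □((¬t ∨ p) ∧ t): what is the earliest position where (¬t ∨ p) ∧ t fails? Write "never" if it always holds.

At position 0 the labels are {t}, so (¬t ∨ p) ∧ t is false there. This is the first violation.

0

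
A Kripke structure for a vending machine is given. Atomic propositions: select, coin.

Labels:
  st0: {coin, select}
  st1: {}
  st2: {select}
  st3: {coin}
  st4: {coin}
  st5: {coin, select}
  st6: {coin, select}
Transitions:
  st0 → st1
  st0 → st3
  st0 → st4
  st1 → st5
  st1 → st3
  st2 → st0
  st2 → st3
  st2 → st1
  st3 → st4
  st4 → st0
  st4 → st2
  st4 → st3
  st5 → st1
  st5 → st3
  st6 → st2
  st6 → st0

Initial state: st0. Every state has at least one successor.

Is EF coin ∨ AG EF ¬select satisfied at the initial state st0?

Satisfied

States satisfying coin: {st0, st3, st4, st5, st6}.
States satisfying EF coin: {st0, st1, st2, st3, st4, st5, st6}.
States satisfying EF ¬select: {st0, st1, st2, st3, st4, st5, st6}.
States satisfying AG EF ¬select: {st0, st1, st2, st3, st4, st5, st6}.
States satisfying EF coin ∨ AG EF ¬select: {st0, st1, st2, st3, st4, st5, st6}.
st0 ∈ Sat(EF coin ∨ AG EF ¬select).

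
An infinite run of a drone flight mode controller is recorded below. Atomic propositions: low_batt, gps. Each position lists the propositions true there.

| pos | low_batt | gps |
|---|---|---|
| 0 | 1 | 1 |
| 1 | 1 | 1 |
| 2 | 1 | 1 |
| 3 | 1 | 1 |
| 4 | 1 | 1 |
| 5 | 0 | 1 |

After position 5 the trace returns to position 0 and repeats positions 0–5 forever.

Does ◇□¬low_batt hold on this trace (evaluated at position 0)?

□¬low_batt is false at every position 0..5, so it never becomes true and ◇□¬low_batt fails.

Does not hold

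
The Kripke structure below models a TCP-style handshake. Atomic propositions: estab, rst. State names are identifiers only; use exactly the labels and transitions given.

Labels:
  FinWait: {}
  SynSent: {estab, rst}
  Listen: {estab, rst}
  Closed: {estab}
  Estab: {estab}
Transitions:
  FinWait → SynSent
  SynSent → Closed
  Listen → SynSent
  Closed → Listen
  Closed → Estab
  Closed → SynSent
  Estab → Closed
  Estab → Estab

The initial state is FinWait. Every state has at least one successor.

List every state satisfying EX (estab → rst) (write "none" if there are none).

{FinWait, Listen, Closed}

States satisfying estab → rst: {FinWait, SynSent, Listen}.
States satisfying EX (estab → rst): {FinWait, Listen, Closed}.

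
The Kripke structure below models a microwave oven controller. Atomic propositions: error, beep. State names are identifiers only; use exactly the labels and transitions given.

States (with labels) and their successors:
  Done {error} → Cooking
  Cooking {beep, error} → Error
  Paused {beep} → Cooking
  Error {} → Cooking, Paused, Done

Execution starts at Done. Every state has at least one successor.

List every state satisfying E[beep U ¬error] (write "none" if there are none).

States satisfying beep: {Cooking, Paused}.
States satisfying ¬error: {Paused, Error}.
States satisfying E[beep U ¬error]: {Cooking, Paused, Error}.

{Cooking, Paused, Error}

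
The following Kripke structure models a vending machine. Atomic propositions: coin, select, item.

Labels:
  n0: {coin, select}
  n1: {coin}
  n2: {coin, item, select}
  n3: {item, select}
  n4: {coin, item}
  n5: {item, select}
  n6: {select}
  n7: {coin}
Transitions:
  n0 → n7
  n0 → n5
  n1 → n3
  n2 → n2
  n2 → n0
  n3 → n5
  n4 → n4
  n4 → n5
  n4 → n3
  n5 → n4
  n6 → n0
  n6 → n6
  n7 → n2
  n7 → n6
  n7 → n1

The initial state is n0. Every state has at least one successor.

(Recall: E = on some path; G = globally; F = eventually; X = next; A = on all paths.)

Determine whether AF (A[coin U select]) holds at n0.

Yes

States satisfying A[coin U select]: {n0, n1, n2, n3, n5, n6, n7}.
States satisfying AF (A[coin U select]): {n0, n1, n2, n3, n5, n6, n7}.
n0 ∈ Sat(AF (A[coin U select])).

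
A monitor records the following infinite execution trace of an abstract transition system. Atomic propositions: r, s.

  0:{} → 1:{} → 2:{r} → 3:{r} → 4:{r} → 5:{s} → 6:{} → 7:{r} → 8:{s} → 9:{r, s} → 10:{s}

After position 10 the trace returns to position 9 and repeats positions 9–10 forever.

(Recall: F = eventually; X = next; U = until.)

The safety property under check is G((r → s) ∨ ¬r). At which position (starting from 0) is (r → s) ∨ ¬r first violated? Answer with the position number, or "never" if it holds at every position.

Check (r → s) ∨ ¬r at each position in order: 0 ✓, 1 ✓.
At position 2 the labels are {r}, so (r → s) ∨ ¬r is false there. This is the first violation.

2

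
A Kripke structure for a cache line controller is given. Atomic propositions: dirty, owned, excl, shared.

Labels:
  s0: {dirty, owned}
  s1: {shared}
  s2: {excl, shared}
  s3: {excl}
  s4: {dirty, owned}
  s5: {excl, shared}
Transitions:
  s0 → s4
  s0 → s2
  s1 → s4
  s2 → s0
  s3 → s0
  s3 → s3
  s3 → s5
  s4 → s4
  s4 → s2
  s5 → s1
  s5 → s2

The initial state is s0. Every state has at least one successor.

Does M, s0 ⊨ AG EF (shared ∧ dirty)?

No

States satisfying EF (shared ∧ dirty): ∅.
States satisfying AG EF (shared ∧ dirty): ∅.
s0 is reachable from s0 and violates EF (shared ∧ dirty), so AG fails at s0.
s0 ∉ Sat(AG EF (shared ∧ dirty)).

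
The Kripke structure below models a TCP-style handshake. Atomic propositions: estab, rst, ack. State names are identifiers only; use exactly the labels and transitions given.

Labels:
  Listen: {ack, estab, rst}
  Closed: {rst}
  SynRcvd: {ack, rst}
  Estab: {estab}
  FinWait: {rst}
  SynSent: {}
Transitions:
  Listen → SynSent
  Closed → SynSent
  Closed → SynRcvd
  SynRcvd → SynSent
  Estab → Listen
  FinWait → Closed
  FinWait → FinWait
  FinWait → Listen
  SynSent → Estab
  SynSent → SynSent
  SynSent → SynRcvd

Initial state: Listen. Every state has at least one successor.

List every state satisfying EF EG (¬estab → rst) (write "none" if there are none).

{FinWait}

States satisfying EG (¬estab → rst): {FinWait}.
States satisfying EF EG (¬estab → rst): {FinWait}.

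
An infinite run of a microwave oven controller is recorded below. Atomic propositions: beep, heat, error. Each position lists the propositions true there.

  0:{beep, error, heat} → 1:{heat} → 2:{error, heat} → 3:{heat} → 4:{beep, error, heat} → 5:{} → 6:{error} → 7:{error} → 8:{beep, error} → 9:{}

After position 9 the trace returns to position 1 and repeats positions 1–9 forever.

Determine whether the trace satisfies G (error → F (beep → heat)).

Holds

error → F (beep → heat) holds at every position 0..9, and those are all positions ever visited, so G (error → F (beep → heat)) holds.
Positions where error holds: 0, 2, 4, 6, 7, 8.
Check F (beep → heat) at each: 0→ok, 2→ok, 4→ok, 6→ok, 7→ok, 8→ok.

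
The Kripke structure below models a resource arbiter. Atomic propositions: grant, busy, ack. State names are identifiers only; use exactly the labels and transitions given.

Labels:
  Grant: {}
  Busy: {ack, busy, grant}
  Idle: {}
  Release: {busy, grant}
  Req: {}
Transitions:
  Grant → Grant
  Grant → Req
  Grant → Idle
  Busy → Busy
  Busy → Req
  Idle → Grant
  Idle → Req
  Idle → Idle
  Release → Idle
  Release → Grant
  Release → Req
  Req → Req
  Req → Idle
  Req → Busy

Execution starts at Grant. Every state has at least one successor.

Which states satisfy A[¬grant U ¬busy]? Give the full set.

{Grant, Idle, Req}

States satisfying ¬grant: {Grant, Idle, Req}.
States satisfying ¬busy: {Grant, Idle, Req}.
States satisfying A[¬grant U ¬busy]: {Grant, Idle, Req}.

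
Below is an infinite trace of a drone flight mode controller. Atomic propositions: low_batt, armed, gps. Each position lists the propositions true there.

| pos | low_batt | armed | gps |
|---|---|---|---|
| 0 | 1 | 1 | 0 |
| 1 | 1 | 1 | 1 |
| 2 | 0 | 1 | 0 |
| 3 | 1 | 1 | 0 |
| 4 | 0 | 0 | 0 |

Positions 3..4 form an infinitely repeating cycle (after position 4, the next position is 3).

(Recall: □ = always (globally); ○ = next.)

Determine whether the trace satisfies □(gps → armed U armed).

gps → armed U armed holds at every position 0..4, and those are all positions ever visited, so □(gps → armed U armed) holds.
Positions where gps holds: 1.
Check armed U armed at each: 1→ok.

Holds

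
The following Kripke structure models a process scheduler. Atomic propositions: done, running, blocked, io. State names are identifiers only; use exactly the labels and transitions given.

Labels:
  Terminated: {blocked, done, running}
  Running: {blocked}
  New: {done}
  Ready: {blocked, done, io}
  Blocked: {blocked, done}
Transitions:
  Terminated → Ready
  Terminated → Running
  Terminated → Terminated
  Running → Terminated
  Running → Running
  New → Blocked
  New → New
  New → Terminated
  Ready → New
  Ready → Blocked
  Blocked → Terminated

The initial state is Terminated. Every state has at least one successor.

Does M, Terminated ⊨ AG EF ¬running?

States satisfying EF ¬running: {Terminated, Running, New, Ready, Blocked}.
States satisfying AG EF ¬running: {Terminated, Running, New, Ready, Blocked}.
Every state reachable from Terminated satisfies EF ¬running.
Terminated ∈ Sat(AG EF ¬running).

Holds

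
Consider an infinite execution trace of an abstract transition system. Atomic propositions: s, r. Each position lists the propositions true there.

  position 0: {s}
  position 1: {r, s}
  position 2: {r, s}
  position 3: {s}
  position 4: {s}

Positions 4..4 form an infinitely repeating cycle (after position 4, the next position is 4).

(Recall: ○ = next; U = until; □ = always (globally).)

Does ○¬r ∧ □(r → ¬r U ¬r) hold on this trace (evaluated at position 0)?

No

The position after 0 is 1; ¬r is false there.
r → ¬r U ¬r must hold at every position from 0 onward. It fails at position 1, so □(r → ¬r U ¬r) is false.
Positions where r holds: 1, 2.
Check ¬r U ¬r at each: 1→fails, 2→fails.
At position 0: ○¬r is false; □(r → ¬r U ¬r) is false; so ○¬r ∧ □(r → ¬r U ¬r) is false.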